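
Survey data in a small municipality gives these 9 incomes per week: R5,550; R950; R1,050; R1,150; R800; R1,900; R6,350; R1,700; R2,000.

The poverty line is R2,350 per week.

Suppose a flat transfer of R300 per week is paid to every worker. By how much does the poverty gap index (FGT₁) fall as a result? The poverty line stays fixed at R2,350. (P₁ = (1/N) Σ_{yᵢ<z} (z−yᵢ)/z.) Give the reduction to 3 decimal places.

0.099

Before: below the line — R800, R950, R1,050, R1,150, R1,700, R1,900, R2,000; poverty gap index (FGT₁) = 0.32624.
After the R300 transfer: below the line — R1,100, R1,250, R1,350, R1,450, R2,000, R2,200, R2,300; poverty gap index (FGT₁) = 0.22695.
Reduction = 0.32624 − 0.22695 = 0.099.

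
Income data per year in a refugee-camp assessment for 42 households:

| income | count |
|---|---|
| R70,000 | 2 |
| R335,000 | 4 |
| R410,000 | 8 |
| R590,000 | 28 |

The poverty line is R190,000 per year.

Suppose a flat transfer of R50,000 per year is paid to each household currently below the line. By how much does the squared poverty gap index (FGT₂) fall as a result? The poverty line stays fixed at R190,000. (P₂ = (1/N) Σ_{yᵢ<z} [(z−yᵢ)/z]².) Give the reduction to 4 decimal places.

0.0125

Before: below the line — 2×R70,000; squared poverty gap index (FGT₂) = 0.018995.
After the R50,000 transfer: below the line — 2×R120,000; squared poverty gap index (FGT₂) = 0.006464.
Reduction = 0.018995 − 0.006464 = 0.0125.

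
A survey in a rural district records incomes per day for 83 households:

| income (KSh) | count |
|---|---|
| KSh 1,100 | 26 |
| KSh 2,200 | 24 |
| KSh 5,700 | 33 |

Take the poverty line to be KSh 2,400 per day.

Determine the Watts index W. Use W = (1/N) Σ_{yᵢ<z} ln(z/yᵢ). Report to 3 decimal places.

Below the line: 26×KSh 1,100, 24×KSh 2,200 (q = 50 of N = 83).
ln(z/y) terms: ln(2400/1100) = 0.7802 (×26); ln(2400/2200) = 0.0870 (×24).
W = 22.372396 / 83 = 0.270.

0.270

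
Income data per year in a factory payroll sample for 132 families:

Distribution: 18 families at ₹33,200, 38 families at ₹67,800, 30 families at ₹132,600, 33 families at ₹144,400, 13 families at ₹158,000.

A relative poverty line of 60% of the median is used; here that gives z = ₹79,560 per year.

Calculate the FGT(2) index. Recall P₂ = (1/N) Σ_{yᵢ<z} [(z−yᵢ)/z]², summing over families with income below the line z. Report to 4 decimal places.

0.0526

Poor units: 18×₹33,200, 38×₹67,800 (q = 56 of N = 132).
Gap ratios (z−y)/z: (79560−33200)/79560 = 0.5827 (×18); (79560−67800)/79560 = 0.1478 (×38).
Squared: 0.3395 (×18); 0.0218 (×38).
Sum = 6.942059; P₂ = 6.942059 / 132 = 0.0526.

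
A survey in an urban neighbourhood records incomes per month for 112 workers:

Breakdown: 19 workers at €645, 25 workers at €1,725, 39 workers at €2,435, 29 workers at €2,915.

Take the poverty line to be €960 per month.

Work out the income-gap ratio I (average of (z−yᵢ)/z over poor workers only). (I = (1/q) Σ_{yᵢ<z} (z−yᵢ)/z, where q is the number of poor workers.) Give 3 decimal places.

Poor units: 19×€645 (q = 19 of N = 112).
Relative gaps: 0.3281 (×19); sum = 6.234375.
I averages over the q = 19 poor units only: 6.234375 / 19 = 0.328.

0.328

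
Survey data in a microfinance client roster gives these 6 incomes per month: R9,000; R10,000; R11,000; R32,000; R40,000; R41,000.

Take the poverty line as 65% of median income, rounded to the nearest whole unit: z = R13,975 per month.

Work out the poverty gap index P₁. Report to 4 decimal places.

Poor units: R9,000, R10,000, R11,000 (q = 3 of N = 6).
Gap ratios (z−y)/z: (13975−9000)/13975 = 0.3560; (13975−10000)/13975 = 0.2844; (13975−11000)/13975 = 0.2129.
Sum of shortfalls = 0.853309; P₁ averages over all N: 0.853309 / 6 = 0.1422.

0.1422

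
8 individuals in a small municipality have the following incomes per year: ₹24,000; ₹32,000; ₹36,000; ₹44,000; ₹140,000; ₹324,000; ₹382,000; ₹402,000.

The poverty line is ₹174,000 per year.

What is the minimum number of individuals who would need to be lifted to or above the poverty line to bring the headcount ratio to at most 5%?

Currently q = 5 of N = 8 are below the line (H = 0.625).
A headcount ratio of at most 5% allows at most ⌊0.05 × 8⌋ = 0 poor individuals.
So at least 5 − 0 = 5 must be lifted.

5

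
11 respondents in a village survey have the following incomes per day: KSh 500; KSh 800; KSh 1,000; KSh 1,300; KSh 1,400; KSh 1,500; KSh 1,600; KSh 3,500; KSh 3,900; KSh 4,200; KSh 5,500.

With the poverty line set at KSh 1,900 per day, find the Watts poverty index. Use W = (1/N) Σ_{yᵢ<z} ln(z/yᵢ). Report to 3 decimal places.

0.358

Below z: KSh 500, KSh 800, KSh 1,000, KSh 1,300, KSh 1,400, KSh 1,500, KSh 1,600 (q = 7 of N = 11).
Log gaps: ln(1900/500) = 1.3350; ln(1900/800) = 0.8650; ln(1900/1000) = 0.6419; ln(1900/1300) = 0.3795; ln(1900/1400) = 0.3054; ln(1900/1500) = 0.2364; ln(1900/1600) = 0.1719.
W = 3.934963 / 11 = 0.358.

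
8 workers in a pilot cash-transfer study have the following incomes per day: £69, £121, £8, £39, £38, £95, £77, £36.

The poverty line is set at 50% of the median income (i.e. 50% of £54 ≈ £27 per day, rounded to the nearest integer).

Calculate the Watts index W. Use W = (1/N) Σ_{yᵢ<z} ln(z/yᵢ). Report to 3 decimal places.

Poor units: £8 (q = 1 of N = 8).
Log shortfalls: ln(27/8) = 1.2164.
W = 1.216395 / 8 = 0.152.

0.152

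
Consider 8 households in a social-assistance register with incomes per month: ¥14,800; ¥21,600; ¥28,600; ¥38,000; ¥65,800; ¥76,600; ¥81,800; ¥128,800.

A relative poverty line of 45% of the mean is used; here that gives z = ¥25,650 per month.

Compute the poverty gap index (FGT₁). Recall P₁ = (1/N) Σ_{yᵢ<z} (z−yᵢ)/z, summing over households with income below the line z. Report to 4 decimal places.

Below z: ¥14,800, ¥21,600 (q = 2 of N = 8).
Gap ratios (z−y)/z: (25650−14800)/25650 = 0.4230; (25650−21600)/25650 = 0.1579.
Σ = 0.580897. Dividing by the full population N = 8 gives P₁ = 0.0726.

0.0726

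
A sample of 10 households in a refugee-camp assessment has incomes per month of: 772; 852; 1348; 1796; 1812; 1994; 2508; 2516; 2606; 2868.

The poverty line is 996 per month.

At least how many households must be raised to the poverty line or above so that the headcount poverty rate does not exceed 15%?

1

Currently q = 2 of N = 10 are below the line (H = 0.200).
A headcount ratio of at most 15% allows at most ⌊0.15 × 10⌋ = 1 poor households.
So at least 2 − 1 = 1 must be lifted.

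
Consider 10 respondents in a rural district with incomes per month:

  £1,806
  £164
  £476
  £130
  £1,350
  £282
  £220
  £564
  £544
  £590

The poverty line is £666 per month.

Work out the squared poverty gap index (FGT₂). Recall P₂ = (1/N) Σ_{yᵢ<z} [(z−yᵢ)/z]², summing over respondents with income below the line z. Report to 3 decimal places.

Below the line: £130, £164, £220, £282, £476, £544, £564, £590 (q = 8 of N = 10).
Normalized shortfalls: (666−130)/666 = 0.8048; (666−164)/666 = 0.7538; (666−220)/666 = 0.6697; (666−282)/666 = 0.5766; (666−476)/666 = 0.2853; (666−544)/666 = 0.1832; (666−564)/666 = 0.1532; (666−590)/666 = 0.1141.
Squared: 0.6477; 0.5681; 0.4485; 0.3324; 0.0814; 0.0336; 0.0235; 0.0130.
Sum = 2.148175; P₂ = 2.148175 / 10 = 0.215.

0.215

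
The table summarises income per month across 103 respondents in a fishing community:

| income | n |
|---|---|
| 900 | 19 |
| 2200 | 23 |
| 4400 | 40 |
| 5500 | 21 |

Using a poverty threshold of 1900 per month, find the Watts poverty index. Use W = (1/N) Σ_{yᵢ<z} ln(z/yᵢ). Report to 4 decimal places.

0.1378

Below the line: 19×900 (q = 19 of N = 103).
Log gaps: ln(1900/900) = 0.7472 (×19).
W = 14.197074 / 103 = 0.1378.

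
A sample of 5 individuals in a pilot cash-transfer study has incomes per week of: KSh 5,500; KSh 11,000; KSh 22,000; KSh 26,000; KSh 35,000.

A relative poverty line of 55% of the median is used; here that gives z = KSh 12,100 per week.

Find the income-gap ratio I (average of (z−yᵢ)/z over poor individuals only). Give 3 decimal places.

0.318

Poor units: KSh 5,500, KSh 11,000 (q = 2 of N = 5).
Shortfall ratios (z−y)/z: 0.5455, 0.0909; sum = 0.636364.
The income-gap ratio divides by q (the poor only): 0.636364 / 2 = 0.318.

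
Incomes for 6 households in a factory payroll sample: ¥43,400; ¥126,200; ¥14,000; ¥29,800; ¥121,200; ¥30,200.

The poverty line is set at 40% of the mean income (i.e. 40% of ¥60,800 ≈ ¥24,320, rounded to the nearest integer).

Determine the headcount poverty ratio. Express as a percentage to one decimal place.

16.7%

1 of the 6 households have income below ¥24,320.
H = 1/6 = 16.7%.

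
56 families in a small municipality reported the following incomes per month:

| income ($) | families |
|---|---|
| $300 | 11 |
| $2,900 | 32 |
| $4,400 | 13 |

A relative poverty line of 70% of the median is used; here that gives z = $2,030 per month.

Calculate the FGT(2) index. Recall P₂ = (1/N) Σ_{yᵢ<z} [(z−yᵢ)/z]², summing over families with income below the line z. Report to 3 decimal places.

0.143

Incomes under z: 11×$300 (q = 11 of N = 56).
Gap ratios (z−y)/z: (2030−300)/2030 = 0.8522 (×11).
Squared: 0.7263 (×11).
Sum = 7.989007; P₂ = 7.989007 / 56 = 0.143.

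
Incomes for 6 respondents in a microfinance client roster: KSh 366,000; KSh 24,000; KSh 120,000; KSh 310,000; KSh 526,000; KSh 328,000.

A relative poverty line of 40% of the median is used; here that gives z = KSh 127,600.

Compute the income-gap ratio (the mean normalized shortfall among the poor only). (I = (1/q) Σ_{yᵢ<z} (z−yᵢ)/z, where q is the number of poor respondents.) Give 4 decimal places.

0.4357

Below z: KSh 24,000, KSh 120,000 (q = 2 of N = 6).
Shortfall ratios (z−y)/z: 0.8119, 0.0596; sum = 0.871473.
I averages over the q = 2 poor units only: 0.871473 / 2 = 0.4357.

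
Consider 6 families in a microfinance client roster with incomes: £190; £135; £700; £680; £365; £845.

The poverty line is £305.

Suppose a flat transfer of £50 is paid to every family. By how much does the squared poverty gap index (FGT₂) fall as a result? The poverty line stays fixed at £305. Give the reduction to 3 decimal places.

Before: below the line — £135, £190; squared poverty gap index (FGT₂) = 0.07547.
After the £50 transfer: below the line — £185, £240; squared poverty gap index (FGT₂) = 0.03337.
Reduction = 0.07547 − 0.03337 = 0.042.

0.042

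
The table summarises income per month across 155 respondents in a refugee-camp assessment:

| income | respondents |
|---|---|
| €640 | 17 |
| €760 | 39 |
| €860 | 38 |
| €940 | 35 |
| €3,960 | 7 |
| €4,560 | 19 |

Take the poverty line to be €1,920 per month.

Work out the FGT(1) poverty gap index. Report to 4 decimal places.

Incomes under z: 17×€640, 39×€760, 38×€860, 35×€940 (q = 129 of N = 155).
Shortfall ratios: (1920−640)/1920 = 0.6667 (×17); (1920−760)/1920 = 0.6042 (×39); (1920−860)/1920 = 0.5521 (×38); (1920−940)/1920 = 0.5104 (×35).
Σ = 73.739583. Dividing by the full population N = 155 gives P₁ = 0.4757.

0.4757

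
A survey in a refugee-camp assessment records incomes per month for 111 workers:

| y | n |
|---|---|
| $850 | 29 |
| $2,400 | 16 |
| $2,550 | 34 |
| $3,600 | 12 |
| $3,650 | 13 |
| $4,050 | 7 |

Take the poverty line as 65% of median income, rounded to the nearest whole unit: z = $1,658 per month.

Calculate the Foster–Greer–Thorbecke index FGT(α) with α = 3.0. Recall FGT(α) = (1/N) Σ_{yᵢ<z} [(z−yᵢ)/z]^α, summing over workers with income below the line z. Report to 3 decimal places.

Incomes under z: 29×$850 (q = 29 of N = 111).
Gap ratios (z−y)/z: (1658−850)/1658 = 0.4873 (×29).
Raised to α = 3.0: 0.11574 (×29).
Sum = 3.356437; FGT(3.0) = 3.356437 / 111 = 0.030.

0.030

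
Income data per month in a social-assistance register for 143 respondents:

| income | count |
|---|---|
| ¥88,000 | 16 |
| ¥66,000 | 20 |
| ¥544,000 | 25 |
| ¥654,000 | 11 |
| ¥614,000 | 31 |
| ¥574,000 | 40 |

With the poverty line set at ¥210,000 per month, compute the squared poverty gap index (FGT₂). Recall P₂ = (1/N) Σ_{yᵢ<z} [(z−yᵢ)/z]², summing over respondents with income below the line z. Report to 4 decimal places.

Below the line: 20×¥66,000, 16×¥88,000 (q = 36 of N = 143).
Normalized shortfalls: (210000−66000)/210000 = 0.6857 (×20); (210000−88000)/210000 = 0.5810 (×16).
Squared: 0.4702 (×20); 0.3375 (×16).
Sum = 14.804172; P₂ = 14.804172 / 143 = 0.1035.

0.1035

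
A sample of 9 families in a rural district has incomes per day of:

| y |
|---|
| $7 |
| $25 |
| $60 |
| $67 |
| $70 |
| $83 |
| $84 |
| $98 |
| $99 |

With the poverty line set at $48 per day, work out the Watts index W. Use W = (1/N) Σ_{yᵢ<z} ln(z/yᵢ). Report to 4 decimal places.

Below z: $7, $25 (q = 2 of N = 9).
Log gaps: ln(48/7) = 1.9253; ln(48/25) = 0.6523.
W = 2.577616 / 9 = 0.2864.

0.2864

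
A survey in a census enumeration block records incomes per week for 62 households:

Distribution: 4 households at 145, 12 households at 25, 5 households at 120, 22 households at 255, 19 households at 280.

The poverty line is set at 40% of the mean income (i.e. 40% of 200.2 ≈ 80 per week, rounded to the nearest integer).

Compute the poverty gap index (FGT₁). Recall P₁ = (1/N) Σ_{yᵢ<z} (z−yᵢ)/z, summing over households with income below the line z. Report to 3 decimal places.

0.133

Below the line: 12×25 (q = 12 of N = 62).
Gap ratios (z−y)/z: (80−25)/80 = 0.6875 (×12).
Σ = 8.250000. Dividing by the full population N = 62 gives P₁ = 0.133.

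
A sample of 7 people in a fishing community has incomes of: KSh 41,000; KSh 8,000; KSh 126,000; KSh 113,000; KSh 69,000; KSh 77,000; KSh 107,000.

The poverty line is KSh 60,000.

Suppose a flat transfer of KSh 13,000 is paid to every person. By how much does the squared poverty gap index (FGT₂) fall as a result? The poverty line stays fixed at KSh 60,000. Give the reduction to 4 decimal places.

Before: below the line — KSh 8,000, KSh 41,000; squared poverty gap index (FGT₂) = 0.121627.
After the KSh 13,000 transfer: below the line — KSh 21,000, KSh 54,000; squared poverty gap index (FGT₂) = 0.061786.
Reduction = 0.121627 − 0.061786 = 0.0598.

0.0598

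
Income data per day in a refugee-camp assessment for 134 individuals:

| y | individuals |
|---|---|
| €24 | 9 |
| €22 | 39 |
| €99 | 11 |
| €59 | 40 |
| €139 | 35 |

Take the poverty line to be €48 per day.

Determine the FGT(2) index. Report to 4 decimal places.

0.1022

Incomes under z: 39×€22, 9×€24 (q = 48 of N = 134).
Relative gaps: (48−22)/48 = 0.5417 (×39); (48−24)/48 = 0.5000 (×9).
Squared: 0.2934 (×39); 0.2500 (×9).
Sum = 13.692708; P₂ = 13.692708 / 134 = 0.1022.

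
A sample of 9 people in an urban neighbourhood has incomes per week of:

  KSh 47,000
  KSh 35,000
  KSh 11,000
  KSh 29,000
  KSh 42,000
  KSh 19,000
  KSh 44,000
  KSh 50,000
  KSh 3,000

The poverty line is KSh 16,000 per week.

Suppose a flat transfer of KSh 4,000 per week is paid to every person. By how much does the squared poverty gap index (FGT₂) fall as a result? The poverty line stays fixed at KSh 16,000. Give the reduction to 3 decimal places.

Before: below the line — KSh 3,000, KSh 11,000; squared poverty gap index (FGT₂) = 0.08420.
After the KSh 4,000 transfer: below the line — KSh 7,000, KSh 15,000; squared poverty gap index (FGT₂) = 0.03559.
Reduction = 0.08420 − 0.03559 = 0.049.

0.049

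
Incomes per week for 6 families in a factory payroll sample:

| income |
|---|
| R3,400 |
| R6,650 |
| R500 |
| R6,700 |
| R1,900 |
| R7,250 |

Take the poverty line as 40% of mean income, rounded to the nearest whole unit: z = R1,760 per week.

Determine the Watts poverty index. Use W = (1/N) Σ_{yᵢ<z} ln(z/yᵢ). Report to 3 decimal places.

Below z: R500 (q = 1 of N = 6).
Log shortfalls: ln(1760/500) = 1.2585.
W = 1.258461 / 6 = 0.210.

0.210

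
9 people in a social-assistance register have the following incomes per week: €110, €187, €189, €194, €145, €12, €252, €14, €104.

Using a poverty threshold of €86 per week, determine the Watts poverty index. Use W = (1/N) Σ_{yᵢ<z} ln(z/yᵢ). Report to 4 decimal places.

0.4205

Below z: €12, €14 (q = 2 of N = 9).
Log gaps: ln(86/12) = 1.9694; ln(86/14) = 1.8153.
W = 3.784731 / 9 = 0.4205.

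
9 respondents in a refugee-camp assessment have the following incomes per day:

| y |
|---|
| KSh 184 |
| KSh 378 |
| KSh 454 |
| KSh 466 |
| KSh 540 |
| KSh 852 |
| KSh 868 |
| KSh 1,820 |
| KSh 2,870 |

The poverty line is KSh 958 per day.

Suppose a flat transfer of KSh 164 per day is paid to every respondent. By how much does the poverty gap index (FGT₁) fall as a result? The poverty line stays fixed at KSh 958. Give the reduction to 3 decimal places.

Before: below the line — KSh 184, KSh 378, KSh 454, KSh 466, KSh 540, KSh 852, KSh 868; poverty gap index (FGT₁) = 0.34377.
After the KSh 164 transfer: below the line — KSh 348, KSh 542, KSh 618, KSh 630, KSh 704; poverty gap index (FGT₁) = 0.22593.
Reduction = 0.34377 − 0.22593 = 0.118.

0.118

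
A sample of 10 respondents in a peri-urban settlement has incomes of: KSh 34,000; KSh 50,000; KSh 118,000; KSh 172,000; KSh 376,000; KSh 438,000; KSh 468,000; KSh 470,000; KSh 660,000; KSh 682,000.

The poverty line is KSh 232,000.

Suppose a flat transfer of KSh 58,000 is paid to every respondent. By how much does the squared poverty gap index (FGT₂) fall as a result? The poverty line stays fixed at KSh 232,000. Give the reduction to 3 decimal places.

Before: below the line — KSh 34,000, KSh 50,000, KSh 118,000, KSh 172,000; squared poverty gap index (FGT₂) = 0.16521.
After the KSh 58,000 transfer: below the line — KSh 92,000, KSh 108,000, KSh 176,000, KSh 230,000; squared poverty gap index (FGT₂) = 0.07082.
Reduction = 0.16521 − 0.07082 = 0.094.

0.094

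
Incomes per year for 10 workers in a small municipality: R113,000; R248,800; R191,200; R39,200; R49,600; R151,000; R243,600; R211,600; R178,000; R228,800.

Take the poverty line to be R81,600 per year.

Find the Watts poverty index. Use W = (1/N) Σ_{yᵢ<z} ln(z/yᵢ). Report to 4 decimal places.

0.1231

Poor units: R39,200, R49,600 (q = 2 of N = 10).
ln(z/y) terms: ln(81600/39200) = 0.7332; ln(81600/49600) = 0.4978.
W = 1.230991 / 10 = 0.1231.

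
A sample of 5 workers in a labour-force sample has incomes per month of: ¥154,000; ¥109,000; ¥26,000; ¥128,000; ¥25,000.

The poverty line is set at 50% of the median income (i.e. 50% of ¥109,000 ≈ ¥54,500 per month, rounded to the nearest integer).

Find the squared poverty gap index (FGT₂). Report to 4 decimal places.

0.1133

Incomes under z: ¥25,000, ¥26,000 (q = 2 of N = 5).
Gap ratios (z−y)/z: (54500−25000)/54500 = 0.5413; (54500−26000)/54500 = 0.5229.
Squared: 0.2930; 0.2735.
Sum = 0.566451; P₂ = 0.566451 / 5 = 0.1133.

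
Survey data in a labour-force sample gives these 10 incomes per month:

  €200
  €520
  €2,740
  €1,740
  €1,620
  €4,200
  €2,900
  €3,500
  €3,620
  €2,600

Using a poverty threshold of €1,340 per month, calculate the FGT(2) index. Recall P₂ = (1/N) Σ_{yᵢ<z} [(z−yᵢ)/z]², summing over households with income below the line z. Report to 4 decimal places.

0.1098

Below z: €200, €520 (q = 2 of N = 10).
Normalized shortfalls: (1340−200)/1340 = 0.8507; (1340−520)/1340 = 0.6119.
Squared: 0.7238; 0.3745.
Sum = 1.098240; P₂ = 1.098240 / 10 = 0.1098.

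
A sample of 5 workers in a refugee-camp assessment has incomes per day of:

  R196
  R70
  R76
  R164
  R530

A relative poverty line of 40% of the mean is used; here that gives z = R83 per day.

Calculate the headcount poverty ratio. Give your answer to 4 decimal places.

0.4000

2 of the 5 workers have income below R83.
H = 2/5 = 0.4000.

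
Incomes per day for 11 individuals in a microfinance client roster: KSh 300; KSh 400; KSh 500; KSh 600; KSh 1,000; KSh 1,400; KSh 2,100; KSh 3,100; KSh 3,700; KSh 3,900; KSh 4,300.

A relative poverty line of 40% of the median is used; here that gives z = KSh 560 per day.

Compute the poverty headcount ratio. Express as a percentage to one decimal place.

3 of the 11 individuals have income below KSh 560.
H = 3/11 = 27.3%.

27.3%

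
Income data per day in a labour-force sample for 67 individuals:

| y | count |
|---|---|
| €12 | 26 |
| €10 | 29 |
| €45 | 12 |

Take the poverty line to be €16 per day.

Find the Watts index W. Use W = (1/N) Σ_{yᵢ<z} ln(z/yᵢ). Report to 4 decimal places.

0.3151

Below the line: 29×€10, 26×€12 (q = 55 of N = 67).
ln(z/y) terms: ln(16/10) = 0.4700 (×29); ln(16/12) = 0.2877 (×26).
W = 21.109839 / 67 = 0.3151.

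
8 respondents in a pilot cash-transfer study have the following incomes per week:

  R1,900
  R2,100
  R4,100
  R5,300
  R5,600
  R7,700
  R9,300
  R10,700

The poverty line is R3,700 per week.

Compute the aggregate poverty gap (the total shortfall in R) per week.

R3,400

Below the line: R1,900, R2,100 (q = 2 of N = 8).
Individual gaps: 3700−1900 = 1800; 3700−2100 = 1600.
Aggregate gap = R3,400.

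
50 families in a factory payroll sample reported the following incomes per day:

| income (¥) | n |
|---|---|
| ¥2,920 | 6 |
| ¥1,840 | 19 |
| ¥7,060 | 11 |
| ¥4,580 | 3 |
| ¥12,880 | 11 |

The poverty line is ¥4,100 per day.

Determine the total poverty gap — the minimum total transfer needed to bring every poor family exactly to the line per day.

Below the line: 19×¥1,840, 6×¥2,920 (q = 25 of N = 50).
Individual gaps: 19×(4100−1840) = 42940; 6×(4100−2920) = 7080.
Aggregate gap = ¥50,020.

¥50,020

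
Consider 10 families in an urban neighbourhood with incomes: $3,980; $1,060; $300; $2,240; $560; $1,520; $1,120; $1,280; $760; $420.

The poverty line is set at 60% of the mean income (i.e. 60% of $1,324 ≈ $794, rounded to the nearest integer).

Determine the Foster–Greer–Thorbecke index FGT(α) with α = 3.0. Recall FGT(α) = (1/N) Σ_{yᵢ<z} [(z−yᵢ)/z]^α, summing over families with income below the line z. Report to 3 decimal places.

0.037

Below the line: $300, $420, $560, $760 (q = 4 of N = 10).
Shortfall ratios: (794−300)/794 = 0.6222; (794−420)/794 = 0.4710; (794−560)/794 = 0.2947; (794−760)/794 = 0.0428.
Raised to α = 3.0: 0.24083; 0.10451; 0.02560; 0.00008.
Sum = 0.371019; FGT(3.0) = 0.371019 / 10 = 0.037.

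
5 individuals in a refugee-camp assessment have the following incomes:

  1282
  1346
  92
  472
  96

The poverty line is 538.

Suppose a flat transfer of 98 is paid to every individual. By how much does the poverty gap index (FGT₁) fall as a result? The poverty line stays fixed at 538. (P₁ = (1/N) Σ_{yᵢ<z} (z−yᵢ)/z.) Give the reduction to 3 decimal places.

Before: below the line — 92, 96, 472; poverty gap index (FGT₁) = 0.35465.
After the 98 transfer: below the line — 190, 194; poverty gap index (FGT₁) = 0.25725.
Reduction = 0.35465 − 0.25725 = 0.097.

0.097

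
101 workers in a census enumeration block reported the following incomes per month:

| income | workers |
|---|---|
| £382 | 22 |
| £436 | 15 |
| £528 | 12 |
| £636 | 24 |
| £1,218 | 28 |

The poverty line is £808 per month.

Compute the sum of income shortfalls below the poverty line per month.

Below the line: 22×£382, 15×£436, 12×£528, 24×£636 (q = 73 of N = 101).
Individual gaps: 22×(808−382) = 9372; 15×(808−436) = 5580; 12×(808−528) = 3360; 24×(808−636) = 4128.
Aggregate gap = £22,440.

£22,440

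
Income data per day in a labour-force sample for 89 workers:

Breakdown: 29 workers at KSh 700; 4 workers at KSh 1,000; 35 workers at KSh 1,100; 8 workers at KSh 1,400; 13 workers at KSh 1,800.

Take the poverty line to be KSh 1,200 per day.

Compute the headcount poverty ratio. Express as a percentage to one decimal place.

76.4%

68 of the 89 workers have income below KSh 1,200.
H = 68/89 = 76.4%.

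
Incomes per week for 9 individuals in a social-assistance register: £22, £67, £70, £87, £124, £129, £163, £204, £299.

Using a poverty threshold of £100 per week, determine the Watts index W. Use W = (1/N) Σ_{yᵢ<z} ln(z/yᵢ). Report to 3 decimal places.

0.268

Poor units: £22, £67, £70, £87 (q = 4 of N = 9).
Log gaps: ln(100/22) = 1.5141; ln(100/67) = 0.4005; ln(100/70) = 0.3567; ln(100/87) = 0.1393.
W = 2.410542 / 9 = 0.268.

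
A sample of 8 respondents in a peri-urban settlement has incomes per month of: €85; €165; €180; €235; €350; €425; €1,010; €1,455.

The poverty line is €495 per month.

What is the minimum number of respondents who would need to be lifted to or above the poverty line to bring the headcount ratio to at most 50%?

2

Currently q = 6 of N = 8 are below the line (H = 0.750).
A headcount ratio of at most 50% allows at most ⌊0.50 × 8⌋ = 4 poor respondents.
So at least 6 − 4 = 2 must be lifted.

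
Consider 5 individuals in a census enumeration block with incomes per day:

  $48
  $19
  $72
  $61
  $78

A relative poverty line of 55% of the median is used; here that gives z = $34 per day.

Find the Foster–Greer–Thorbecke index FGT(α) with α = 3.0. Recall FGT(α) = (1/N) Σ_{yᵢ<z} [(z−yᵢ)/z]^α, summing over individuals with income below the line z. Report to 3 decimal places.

0.017

Below the line: $19 (q = 1 of N = 5).
Relative gaps: (34−19)/34 = 0.4412.
Raised to α = 3.0: 0.08587.
Sum = 0.085869; FGT(3.0) = 0.085869 / 5 = 0.017.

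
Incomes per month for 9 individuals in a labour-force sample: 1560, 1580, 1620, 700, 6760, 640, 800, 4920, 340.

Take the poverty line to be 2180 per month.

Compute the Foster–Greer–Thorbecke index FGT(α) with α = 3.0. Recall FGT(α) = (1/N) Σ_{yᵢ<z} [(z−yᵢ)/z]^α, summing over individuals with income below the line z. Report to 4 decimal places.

0.1757

Poor units: 340, 640, 700, 800, 1560, 1580, 1620 (q = 7 of N = 9).
Gap ratios (z−y)/z: (2180−340)/2180 = 0.8440; (2180−640)/2180 = 0.7064; (2180−700)/2180 = 0.6789; (2180−800)/2180 = 0.6330; (2180−1560)/2180 = 0.2844; (2180−1580)/2180 = 0.2752; (2180−1620)/2180 = 0.2569.
Raised to α = 3.0: 0.60129; 0.35253; 0.31291; 0.25367; 0.02300; 0.02085; 0.01695.
Sum = 1.581198; FGT(3.0) = 1.581198 / 9 = 0.1757.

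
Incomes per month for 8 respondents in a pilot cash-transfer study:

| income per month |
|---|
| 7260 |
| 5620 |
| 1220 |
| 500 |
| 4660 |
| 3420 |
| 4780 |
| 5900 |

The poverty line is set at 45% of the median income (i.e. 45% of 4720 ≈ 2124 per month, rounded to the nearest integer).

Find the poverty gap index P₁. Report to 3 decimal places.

Below z: 500, 1220 (q = 2 of N = 8).
Gap ratios (z−y)/z: (2124−500)/2124 = 0.7646; (2124−1220)/2124 = 0.4256.
Sum of shortfalls = 1.190207; P₁ averages over all N: 1.190207 / 8 = 0.149.

0.149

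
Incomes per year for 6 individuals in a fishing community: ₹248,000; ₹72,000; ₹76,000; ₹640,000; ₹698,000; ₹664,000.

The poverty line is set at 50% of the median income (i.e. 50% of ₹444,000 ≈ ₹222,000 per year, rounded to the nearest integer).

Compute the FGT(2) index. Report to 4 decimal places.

Below the line: ₹72,000, ₹76,000 (q = 2 of N = 6).
Shortfall ratios: (222000−72000)/222000 = 0.6757; (222000−76000)/222000 = 0.6577.
Squared: 0.4565; 0.4325.
Sum = 0.889051; P₂ = 0.889051 / 6 = 0.1482.

0.1482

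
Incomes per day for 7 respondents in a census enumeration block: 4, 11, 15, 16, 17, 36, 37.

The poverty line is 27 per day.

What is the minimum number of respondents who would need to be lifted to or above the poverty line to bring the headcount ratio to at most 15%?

Currently q = 5 of N = 7 are below the line (H = 0.714).
A headcount ratio of at most 15% allows at most ⌊0.15 × 7⌋ = 1 poor respondents.
So at least 5 − 1 = 4 must be lifted.

4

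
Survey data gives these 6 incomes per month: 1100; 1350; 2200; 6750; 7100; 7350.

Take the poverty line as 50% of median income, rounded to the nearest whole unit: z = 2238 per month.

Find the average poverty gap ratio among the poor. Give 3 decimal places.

Poor units: 1100, 1350, 2200 (q = 3 of N = 6).
Relative gaps: 0.5085, 0.3968, 0.0170; sum = 0.922252.
I averages over the q = 3 poor units only: 0.922252 / 3 = 0.307.

0.307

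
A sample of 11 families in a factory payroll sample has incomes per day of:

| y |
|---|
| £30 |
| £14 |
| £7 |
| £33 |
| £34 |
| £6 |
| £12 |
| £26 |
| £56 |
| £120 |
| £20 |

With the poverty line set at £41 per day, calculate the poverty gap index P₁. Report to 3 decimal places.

0.415

Below the line: £6, £7, £12, £14, £20, £26, £30, £33, £34 (q = 9 of N = 11).
Normalized shortfalls: (41−6)/41 = 0.8537; (41−7)/41 = 0.8293; (41−12)/41 = 0.7073; (41−14)/41 = 0.6585; (41−20)/41 = 0.5122; (41−26)/41 = 0.3659; (41−30)/41 = 0.2683; (41−33)/41 = 0.1951; (41−34)/41 = 0.1707.
Sum of shortfalls = 4.560976; P₁ averages over all N: 4.560976 / 11 = 0.415.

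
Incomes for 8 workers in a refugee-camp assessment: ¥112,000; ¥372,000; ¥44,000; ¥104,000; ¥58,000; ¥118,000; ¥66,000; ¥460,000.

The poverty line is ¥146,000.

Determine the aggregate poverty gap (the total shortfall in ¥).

¥374,000

Below the line: ¥44,000, ¥58,000, ¥66,000, ¥104,000, ¥112,000, ¥118,000 (q = 6 of N = 8).
Individual gaps: 146000−44000 = 102000; 146000−58000 = 88000; 146000−66000 = 80000; 146000−104000 = 42000; 146000−112000 = 34000; 146000−118000 = 28000.
Aggregate gap = ¥374,000.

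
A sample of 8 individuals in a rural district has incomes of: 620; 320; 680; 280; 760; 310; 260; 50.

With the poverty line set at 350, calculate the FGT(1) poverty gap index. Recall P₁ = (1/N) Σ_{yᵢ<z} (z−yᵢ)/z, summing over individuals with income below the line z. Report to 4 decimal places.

0.1893

Below the line: 50, 260, 280, 310, 320 (q = 5 of N = 8).
Relative gaps: (350−50)/350 = 0.8571; (350−260)/350 = 0.2571; (350−280)/350 = 0.2000; (350−310)/350 = 0.1143; (350−320)/350 = 0.0857.
Σ = 1.514286. Dividing by the full population N = 8 gives P₁ = 0.1893.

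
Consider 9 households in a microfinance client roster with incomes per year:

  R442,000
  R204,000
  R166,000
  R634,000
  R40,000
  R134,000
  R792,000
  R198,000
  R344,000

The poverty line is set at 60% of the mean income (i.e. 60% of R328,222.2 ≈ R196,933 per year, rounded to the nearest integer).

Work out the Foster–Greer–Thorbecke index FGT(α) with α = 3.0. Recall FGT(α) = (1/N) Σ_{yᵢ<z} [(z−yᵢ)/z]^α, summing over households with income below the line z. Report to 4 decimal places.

Below z: R40,000, R134,000, R166,000 (q = 3 of N = 9).
Normalized shortfalls: (196933−40000)/196933 = 0.7969; (196933−134000)/196933 = 0.3196; (196933−166000)/196933 = 0.1571.
Raised to α = 3.0: 0.50604; 0.03263; 0.00388.
Sum = 0.542553; FGT(3.0) = 0.542553 / 9 = 0.0603.

0.0603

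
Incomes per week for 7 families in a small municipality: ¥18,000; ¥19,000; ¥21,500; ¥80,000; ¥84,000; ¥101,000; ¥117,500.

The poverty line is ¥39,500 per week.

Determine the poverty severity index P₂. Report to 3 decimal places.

0.110

Below the line: ¥18,000, ¥19,000, ¥21,500 (q = 3 of N = 7).
Shortfall ratios: (39500−18000)/39500 = 0.5443; (39500−19000)/39500 = 0.5190; (39500−21500)/39500 = 0.4557.
Squared: 0.2963; 0.2693; 0.2077.
Sum = 0.773274; P₂ = 0.773274 / 7 = 0.110.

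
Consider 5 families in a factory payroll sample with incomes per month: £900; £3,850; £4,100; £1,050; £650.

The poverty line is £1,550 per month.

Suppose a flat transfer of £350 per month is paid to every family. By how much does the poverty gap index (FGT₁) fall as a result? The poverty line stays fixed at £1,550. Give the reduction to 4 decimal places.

0.1355

Before: below the line — £650, £900, £1,050; poverty gap index (FGT₁) = 0.264516.
After the £350 transfer: below the line — £1,000, £1,250, £1,400; poverty gap index (FGT₁) = 0.129032.
Reduction = 0.264516 − 0.129032 = 0.1355.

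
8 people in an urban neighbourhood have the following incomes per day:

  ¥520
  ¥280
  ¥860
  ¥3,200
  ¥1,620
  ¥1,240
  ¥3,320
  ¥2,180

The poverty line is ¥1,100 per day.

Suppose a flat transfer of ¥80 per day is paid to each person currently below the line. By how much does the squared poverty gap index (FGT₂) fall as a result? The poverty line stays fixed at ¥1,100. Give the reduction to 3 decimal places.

Before: below the line — ¥280, ¥520, ¥860; squared poverty gap index (FGT₂) = 0.11017.
After the ¥80 transfer: below the line — ¥360, ¥600, ¥940; squared poverty gap index (FGT₂) = 0.08504.
Reduction = 0.11017 − 0.08504 = 0.025.

0.025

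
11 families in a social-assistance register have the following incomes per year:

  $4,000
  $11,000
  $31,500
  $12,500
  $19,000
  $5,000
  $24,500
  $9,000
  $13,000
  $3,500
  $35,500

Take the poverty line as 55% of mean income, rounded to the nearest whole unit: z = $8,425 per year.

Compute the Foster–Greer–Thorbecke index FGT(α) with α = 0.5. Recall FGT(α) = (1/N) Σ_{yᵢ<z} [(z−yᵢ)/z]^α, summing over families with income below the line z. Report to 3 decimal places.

Below z: $3,500, $4,000, $5,000 (q = 3 of N = 11).
Gap ratios (z−y)/z: (8425−3500)/8425 = 0.5846; (8425−4000)/8425 = 0.5252; (8425−5000)/8425 = 0.4065.
Raised to α = 0.5: 0.76457; 0.72472; 0.63760.
Sum = 2.126890; FGT(0.5) = 2.126890 / 11 = 0.193.

0.193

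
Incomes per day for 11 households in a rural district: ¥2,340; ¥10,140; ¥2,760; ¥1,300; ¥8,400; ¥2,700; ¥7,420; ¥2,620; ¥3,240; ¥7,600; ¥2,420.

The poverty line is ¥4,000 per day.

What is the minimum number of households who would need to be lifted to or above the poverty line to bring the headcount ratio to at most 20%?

Currently q = 7 of N = 11 are below the line (H = 0.636).
A headcount ratio of at most 20% allows at most ⌊0.20 × 11⌋ = 2 poor households.
So at least 7 − 2 = 5 must be lifted.

5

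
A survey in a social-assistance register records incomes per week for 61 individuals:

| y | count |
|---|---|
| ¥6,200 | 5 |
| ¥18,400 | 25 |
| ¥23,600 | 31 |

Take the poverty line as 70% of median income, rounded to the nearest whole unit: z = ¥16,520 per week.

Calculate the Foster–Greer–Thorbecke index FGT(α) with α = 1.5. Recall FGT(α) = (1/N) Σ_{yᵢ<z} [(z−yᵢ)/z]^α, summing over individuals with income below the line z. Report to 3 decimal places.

0.040

Poor units: 5×¥6,200 (q = 5 of N = 61).
Shortfall ratios: (16520−6200)/16520 = 0.6247 (×5).
Raised to α = 1.5: 0.49375 (×5).
Sum = 2.468735; FGT(1.5) = 2.468735 / 61 = 0.040.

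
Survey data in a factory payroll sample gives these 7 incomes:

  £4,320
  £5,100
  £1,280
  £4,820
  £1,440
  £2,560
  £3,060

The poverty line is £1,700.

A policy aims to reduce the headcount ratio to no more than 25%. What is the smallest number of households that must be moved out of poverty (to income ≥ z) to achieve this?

Currently q = 2 of N = 7 are below the line (H = 0.286).
A headcount ratio of at most 25% allows at most ⌊0.25 × 7⌋ = 1 poor households.
So at least 2 − 1 = 1 must be lifted.

1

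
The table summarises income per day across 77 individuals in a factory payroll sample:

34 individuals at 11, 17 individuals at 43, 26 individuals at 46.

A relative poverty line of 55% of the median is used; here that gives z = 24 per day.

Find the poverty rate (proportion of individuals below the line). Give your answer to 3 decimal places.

0.442

34 of the 77 individuals have income below 24.
H = 34/77 = 0.442.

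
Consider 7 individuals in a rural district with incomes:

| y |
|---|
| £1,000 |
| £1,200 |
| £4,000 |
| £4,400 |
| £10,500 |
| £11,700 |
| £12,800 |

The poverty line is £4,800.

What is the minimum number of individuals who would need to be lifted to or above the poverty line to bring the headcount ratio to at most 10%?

Currently q = 4 of N = 7 are below the line (H = 0.571).
A headcount ratio of at most 10% allows at most ⌊0.10 × 7⌋ = 0 poor individuals.
So at least 4 − 0 = 4 must be lifted.

4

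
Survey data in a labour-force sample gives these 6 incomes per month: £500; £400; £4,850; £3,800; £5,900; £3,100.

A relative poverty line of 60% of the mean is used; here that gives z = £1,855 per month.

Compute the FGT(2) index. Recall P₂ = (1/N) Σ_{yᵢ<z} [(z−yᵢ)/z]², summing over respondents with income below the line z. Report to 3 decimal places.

0.191

Below the line: £400, £500 (q = 2 of N = 6).
Gap ratios (z−y)/z: (1855−400)/1855 = 0.7844; (1855−500)/1855 = 0.7305.
Squared: 0.6152; 0.5336.
Sum = 1.148800; P₂ = 1.148800 / 6 = 0.191.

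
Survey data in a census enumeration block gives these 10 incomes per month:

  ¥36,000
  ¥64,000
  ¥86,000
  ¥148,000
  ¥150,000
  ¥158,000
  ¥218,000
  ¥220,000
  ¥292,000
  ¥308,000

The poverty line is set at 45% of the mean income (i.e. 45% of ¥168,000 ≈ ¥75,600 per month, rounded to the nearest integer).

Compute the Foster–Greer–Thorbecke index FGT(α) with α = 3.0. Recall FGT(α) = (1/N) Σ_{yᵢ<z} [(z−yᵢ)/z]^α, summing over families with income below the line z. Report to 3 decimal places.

Below the line: ¥36,000, ¥64,000 (q = 2 of N = 10).
Shortfall ratios: (75600−36000)/75600 = 0.5238; (75600−64000)/75600 = 0.1534.
Raised to α = 3.0: 0.14372; 0.00361.
Sum = 0.147333; FGT(3.0) = 0.147333 / 10 = 0.015.

0.015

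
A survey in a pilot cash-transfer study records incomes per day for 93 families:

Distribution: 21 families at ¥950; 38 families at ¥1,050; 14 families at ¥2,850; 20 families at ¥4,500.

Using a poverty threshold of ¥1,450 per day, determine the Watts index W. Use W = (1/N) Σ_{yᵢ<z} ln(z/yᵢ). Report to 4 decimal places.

0.2274

Incomes under z: 21×¥950, 38×¥1,050 (q = 59 of N = 93).
Log gaps: ln(1450/950) = 0.4229 (×21); ln(1450/1050) = 0.3228 (×38).
W = 21.145383 / 93 = 0.2274.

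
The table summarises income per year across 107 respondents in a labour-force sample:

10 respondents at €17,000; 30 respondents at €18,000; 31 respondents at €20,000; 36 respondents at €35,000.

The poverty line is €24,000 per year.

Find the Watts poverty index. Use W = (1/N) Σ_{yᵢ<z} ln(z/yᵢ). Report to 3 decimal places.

0.166

Poor units: 10×€17,000, 30×€18,000, 31×€20,000 (q = 71 of N = 107).
Log gaps: ln(24000/17000) = 0.3448 (×10); ln(24000/18000) = 0.2877 (×30); ln(24000/20000) = 0.1823 (×31).
W = 17.730835 / 107 = 0.166.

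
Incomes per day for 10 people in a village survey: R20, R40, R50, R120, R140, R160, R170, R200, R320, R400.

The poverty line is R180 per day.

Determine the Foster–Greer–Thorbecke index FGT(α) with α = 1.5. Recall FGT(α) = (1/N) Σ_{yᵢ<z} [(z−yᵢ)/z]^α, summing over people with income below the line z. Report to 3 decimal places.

Incomes under z: R20, R40, R50, R120, R140, R160, R170 (q = 7 of N = 10).
Normalized shortfalls: (180−20)/180 = 0.8889; (180−40)/180 = 0.7778; (180−50)/180 = 0.7222; (180−120)/180 = 0.3333; (180−140)/180 = 0.2222; (180−160)/180 = 0.1111; (180−170)/180 = 0.0556.
Raised to α = 1.5: 0.83805; 0.68594; 0.61377; 0.19245; 0.10476; 0.03704; 0.01309.
Sum = 2.485097; FGT(1.5) = 2.485097 / 10 = 0.249.

0.249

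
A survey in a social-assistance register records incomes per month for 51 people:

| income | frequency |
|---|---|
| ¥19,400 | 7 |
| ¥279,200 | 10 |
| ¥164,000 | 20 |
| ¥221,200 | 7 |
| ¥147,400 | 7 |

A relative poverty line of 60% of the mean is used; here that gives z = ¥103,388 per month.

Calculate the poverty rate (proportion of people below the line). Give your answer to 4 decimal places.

7 of the 51 people have income below ¥103,388.
H = 7/51 = 0.1373.

0.1373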